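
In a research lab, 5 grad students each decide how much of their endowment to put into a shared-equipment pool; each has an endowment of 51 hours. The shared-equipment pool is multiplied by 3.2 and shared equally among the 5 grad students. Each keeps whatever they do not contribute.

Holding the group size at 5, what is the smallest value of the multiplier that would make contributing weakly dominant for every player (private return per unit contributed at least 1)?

A contributed unit returns (multiplier)/5 to its contributor.
This reaches 1 exactly when the multiplier is 5.

5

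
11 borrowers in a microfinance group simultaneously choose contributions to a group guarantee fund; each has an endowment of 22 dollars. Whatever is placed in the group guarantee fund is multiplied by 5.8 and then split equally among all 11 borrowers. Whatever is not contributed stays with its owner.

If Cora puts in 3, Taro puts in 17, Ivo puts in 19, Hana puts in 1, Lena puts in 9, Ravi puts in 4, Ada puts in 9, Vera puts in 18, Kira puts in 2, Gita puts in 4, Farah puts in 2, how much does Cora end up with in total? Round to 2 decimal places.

65.40 dollars

Total contributed: 3 + 17 + 19 + 1 + 9 + 4 + 9 + 18 + 2 + 4 + 2 = 88.
Each receives 5.8 × 88 / 11 = 46.40 from the group guarantee fund.
Cora keeps 22 − 3 = 19, so Cora's payoff is 19 + 46.40 = 65.40.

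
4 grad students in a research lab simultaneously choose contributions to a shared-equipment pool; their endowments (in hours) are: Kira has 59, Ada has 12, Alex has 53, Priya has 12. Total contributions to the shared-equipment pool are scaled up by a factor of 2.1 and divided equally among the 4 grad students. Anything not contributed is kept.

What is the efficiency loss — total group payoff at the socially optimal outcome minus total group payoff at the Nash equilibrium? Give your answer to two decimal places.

The private return per contributed unit is 2.1/4 = 0.5250 < 1 for every player regardless of endowment, so the Nash equilibrium is zero contribution and the group total is Σ E_j = 59 + 12 + 53 + 12 = 136.
Each contributed unit returns 2.100 to the group, so the social optimum is full contribution by everyone: group total = 2.100 × 136 = 285.60.
Efficiency loss = (2.100 − 1) × 136 = 149.60.

149.60 hours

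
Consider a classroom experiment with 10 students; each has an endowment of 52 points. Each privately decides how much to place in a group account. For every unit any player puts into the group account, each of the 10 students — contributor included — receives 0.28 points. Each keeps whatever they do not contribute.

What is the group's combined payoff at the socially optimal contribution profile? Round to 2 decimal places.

Each contributed unit returns 2.800 to the group as a whole (0.28 to each of 10 players), which exceeds 1, so the social optimum is full contribution: group total = 2.800 × 520 = 1456.00.

1456.00 points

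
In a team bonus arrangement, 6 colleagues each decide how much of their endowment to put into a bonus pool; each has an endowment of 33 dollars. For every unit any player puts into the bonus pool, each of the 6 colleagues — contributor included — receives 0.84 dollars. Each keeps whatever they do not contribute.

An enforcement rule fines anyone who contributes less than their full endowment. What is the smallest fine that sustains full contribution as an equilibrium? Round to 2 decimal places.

5.28 dollars

Given the others contribute fully, the best deviation is to contribute 0 (any partial contribution still incurs the fine and gives up units whose private return 0.84 is below 1).
Deviating from 33 to 0 saves 33 dollars but forfeits the deviator's share of the drop in the bonus pool: 0.84 × 33 = 27.72.
So the deviation gain is 33 − 27.72 = 5.28, and the fine must be at least 5.28 dollars to wipe it out.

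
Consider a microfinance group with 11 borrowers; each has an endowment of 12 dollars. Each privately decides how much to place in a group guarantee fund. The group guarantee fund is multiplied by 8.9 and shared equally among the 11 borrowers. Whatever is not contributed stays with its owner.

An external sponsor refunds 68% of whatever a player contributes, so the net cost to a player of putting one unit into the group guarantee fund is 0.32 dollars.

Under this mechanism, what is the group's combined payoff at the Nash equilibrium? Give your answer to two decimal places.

With the mechanism, a contributed unit returns (8.9/11) / 0.32 = 2.5284 per unit of net cost to the contributor — now above 1 — so contributing fully is weakly dominant for every player.
At the Nash equilibrium everyone contributes 12. Group total payoff = 11 × (12 × 0.68 + 8.9 × 12) = 1264.56.

1264.56 dollars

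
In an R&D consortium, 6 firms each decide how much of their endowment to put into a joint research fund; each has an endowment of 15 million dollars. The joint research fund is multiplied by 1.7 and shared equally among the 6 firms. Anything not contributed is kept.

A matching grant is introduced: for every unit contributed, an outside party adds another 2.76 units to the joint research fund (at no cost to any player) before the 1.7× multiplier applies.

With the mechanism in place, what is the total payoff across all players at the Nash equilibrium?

The effective private return per unit is now 1.7 × 3.76 / 6 = 1.0653 > 1, so every player's dominant strategy flips to full contribution.
So the Nash equilibrium is full contribution by all 6; the group earns 1.7 × 3.76 × 90 = 575.28.

575.28 million dollars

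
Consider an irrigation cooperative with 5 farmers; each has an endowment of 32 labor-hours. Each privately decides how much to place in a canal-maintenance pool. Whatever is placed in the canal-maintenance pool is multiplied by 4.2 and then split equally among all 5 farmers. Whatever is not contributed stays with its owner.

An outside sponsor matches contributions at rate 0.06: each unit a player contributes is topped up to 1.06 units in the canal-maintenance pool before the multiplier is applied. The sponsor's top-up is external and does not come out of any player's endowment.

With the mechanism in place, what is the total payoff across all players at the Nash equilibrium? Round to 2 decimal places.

The effective private return is 4.2 × 1.06 / 5 = 0.8904, which is still under 1, so the mechanism doesn't change anyone's dominant strategy: zero contribution.
Everyone keeps their endowment and the group total is 5 × 32 = 160.

160.00 labor-hours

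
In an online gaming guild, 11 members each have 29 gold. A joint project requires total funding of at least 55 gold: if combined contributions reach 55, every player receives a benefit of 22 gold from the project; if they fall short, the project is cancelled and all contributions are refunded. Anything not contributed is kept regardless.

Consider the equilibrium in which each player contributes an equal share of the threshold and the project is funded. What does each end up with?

Equal share of the threshold: 55/11 = 5.
At this profile no one gains by cutting their contribution: any cut drops the total below 55, the project is cancelled, contributions are refunded, and the deviator ends with 29, which is less than 29 − 5 + 22 = 46. Contributing more than 5 just wastes the excess. So contributing exactly 5 is a best response.
Each player's payoff: 29 − 5 + 22 = 46.

46 gold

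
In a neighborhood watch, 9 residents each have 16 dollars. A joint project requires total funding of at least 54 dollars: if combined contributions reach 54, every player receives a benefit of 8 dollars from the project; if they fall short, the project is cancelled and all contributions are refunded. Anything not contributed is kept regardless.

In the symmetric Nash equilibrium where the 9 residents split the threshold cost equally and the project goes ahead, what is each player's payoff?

18 dollars

Equal share of the threshold: 54/9 = 6.
At this profile no one gains by cutting their contribution: any cut drops the total below 54, the project is cancelled, contributions are refunded, and the deviator ends with 16, which is less than 16 − 6 + 8 = 18. Contributing more than 6 just wastes the excess. So contributing exactly 6 is a best response.
Each player's payoff: 16 − 6 + 8 = 18.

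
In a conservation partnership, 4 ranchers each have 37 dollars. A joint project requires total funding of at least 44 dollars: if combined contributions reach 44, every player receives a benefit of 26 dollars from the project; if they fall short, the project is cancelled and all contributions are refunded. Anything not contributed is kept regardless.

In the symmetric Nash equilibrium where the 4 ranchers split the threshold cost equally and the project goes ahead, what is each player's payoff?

Equal share of the threshold: 44/4 = 11.
At this profile no one gains by cutting their contribution: any cut drops the total below 44, the project is cancelled, contributions are refunded, and the deviator ends with 37, which is less than 37 − 11 + 26 = 52. Contributing more than 11 just wastes the excess. So contributing exactly 11 is a best response.
Each player's payoff: 37 − 11 + 26 = 52.

52 dollars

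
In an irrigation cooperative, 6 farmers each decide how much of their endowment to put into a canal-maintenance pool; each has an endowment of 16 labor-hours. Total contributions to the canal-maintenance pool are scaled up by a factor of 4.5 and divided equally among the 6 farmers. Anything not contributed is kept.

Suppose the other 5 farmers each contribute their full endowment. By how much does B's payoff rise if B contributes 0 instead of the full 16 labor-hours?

Switching from a contribution of 16 to 0 lets B keep an extra 16 labor-hours, but lowers the canal-maintenance pool by 16, which costs B their own share of that drop: 4.5/6 × 16 = 12.00.
Net gain = 16 − 12.00 = 4.00. The private return per contributed unit (0.7500) is below 1, so free-riding is indeed the best response regardless of what the others do.

4.00 labor-hours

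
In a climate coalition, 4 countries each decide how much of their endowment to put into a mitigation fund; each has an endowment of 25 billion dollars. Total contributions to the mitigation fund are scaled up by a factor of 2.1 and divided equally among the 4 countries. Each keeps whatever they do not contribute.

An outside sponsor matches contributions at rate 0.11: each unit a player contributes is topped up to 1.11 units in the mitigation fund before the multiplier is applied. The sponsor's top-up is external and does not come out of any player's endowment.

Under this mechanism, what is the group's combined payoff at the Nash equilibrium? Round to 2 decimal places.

100.00 billion dollars

The effective private return is 2.1 × 1.11 / 4 = 0.5828, which is still under 1, so the mechanism doesn't change anyone's dominant strategy: zero contribution.
At the Nash equilibrium no one contributes; group total payoff = 4 × 25 = 100.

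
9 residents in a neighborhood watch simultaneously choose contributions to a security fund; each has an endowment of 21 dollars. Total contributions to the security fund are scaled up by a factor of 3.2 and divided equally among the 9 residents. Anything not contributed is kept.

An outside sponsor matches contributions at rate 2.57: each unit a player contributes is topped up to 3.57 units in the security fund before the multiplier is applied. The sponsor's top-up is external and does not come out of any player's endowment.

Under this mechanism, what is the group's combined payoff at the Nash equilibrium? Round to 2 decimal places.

The effective private return per unit is now 3.2 × 3.57 / 9 = 1.2693 > 1, so every player's dominant strategy flips to full contribution.
So the Nash equilibrium is full contribution by all 9; the group earns 3.2 × 3.57 × 189 = 2159.14.

2159.14 dollars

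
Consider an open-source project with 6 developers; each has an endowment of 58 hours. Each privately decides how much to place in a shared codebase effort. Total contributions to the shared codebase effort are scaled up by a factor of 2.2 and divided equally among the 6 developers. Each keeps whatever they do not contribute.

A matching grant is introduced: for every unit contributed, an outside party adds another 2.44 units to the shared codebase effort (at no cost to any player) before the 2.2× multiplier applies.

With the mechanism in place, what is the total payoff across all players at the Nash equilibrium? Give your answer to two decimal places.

The effective private return per unit is now 2.2 × 3.44 / 6 = 1.2613 > 1, so every player's dominant strategy flips to full contribution.
At the Nash equilibrium everyone contributes 58. Group total payoff = 2.2 × 3.44 × 348 = 2633.66.

2633.66 hours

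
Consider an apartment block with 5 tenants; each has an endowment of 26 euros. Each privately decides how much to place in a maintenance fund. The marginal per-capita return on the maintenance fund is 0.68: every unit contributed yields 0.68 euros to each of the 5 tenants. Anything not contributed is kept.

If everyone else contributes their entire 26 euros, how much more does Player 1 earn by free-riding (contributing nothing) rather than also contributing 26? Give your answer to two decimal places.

Switching from a contribution of 26 to 0 lets Player 1 keep an extra 26 euros, but lowers the maintenance fund by 26, which costs Player 1 their own share of that drop: 0.68 × 26 = 17.68.
Net gain = 26 − 17.68 = 8.32. The private return per contributed unit (0.68) is below 1, so free-riding is indeed the best response regardless of what the others do.

8.32 euros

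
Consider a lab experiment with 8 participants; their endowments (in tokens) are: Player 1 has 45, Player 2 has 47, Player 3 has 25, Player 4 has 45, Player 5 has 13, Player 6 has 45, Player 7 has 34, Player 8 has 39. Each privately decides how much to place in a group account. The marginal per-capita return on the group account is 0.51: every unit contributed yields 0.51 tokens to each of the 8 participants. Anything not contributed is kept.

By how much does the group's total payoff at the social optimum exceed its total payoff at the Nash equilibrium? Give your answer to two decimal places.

902.44 tokens

The private return per contributed unit is 0.51 < 1 for everyone, so the Nash equilibrium is zero contribution and the group total is Σ E_j = 45 + 47 + 25 + 45 + 13 + 45 + 34 + 39 = 293.
Each contributed unit returns 4.080 to the group, so the social optimum is full contribution by everyone: group total = 4.080 × 293 = 1195.44.
Efficiency loss = (4.080 − 1) × 293 = 902.44.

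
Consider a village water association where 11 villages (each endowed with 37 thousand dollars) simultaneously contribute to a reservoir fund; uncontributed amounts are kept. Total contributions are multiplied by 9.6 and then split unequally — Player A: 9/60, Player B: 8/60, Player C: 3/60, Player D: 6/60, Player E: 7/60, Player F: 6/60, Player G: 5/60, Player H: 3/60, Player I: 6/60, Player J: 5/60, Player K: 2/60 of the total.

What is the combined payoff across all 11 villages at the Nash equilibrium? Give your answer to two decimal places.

For player j, contributing a unit is worthwhile iff 9.6 × (j's share) ≥ 1, i.e. iff j's share is at least 0.1042.
The shares above 0.1042 belong to Player A, Player B and Player E, contributing 37 each; the remaining 8 contribute 0. Total contributed: 111.
The reservoir fund pays out 9.6 × 111 = 1065.60 in total (split across the unequal shares, but the aggregate is all that matters for the group sum).
The 8 free-riders keep 37 each, adding 296. Group total = 296 + 1065.60 = 1361.60.

1361.60 thousand dollars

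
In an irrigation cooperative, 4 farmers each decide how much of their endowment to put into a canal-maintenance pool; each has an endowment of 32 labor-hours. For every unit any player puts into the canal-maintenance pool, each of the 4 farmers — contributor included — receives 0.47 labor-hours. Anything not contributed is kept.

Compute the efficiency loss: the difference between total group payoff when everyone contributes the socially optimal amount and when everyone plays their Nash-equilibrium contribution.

112.64 labor-hours

The private return per contributed unit is 0.47 < 1, so contributing 0 is dominant for every player. At the Nash equilibrium everyone keeps their 32, and the group total is 4 × 32 = 128.
Each contributed unit returns 1.880 to the group as a whole (0.47 to each of 4 players), which exceeds 1, so the social optimum is full contribution: group total = 1.880 × 128 = 240.64.
Efficiency loss = 240.64 − 128 = 112.64.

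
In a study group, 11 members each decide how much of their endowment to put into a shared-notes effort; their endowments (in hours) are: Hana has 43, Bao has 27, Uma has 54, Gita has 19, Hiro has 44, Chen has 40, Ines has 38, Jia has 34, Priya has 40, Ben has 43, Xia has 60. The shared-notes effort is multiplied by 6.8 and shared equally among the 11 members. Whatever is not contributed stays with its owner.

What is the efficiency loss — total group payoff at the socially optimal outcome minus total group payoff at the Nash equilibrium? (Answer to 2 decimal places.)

The private return per contributed unit is 6.8/11 = 0.6182 < 1 for every player regardless of endowment, so the Nash equilibrium is zero contribution and the group total is Σ E_j = 43 + 27 + 54 + 19 + 44 + 40 + 38 + 34 + 40 + 43 + 60 = 442.
Each contributed unit returns 6.800 to the group, so the social optimum is full contribution by everyone: group total = 6.800 × 442 = 3005.60.
Efficiency loss = (6.800 − 1) × 442 = 2563.60.

2563.60 hours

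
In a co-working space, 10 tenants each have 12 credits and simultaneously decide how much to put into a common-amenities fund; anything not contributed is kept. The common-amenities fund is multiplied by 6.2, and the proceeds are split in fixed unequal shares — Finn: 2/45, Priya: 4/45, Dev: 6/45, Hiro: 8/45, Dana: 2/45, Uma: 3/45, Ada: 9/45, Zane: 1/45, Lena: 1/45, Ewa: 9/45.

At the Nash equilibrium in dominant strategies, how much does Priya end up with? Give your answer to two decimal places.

31.84 credits

A player with share s gets back 6.2·s per unit contributed, so full contribution is dominant for anyone with s > 1/6.2 = 0.1613 and zero contribution is dominant for anyone below.
Hiro, Ada and Ewa clear that bar, contributing 12 each; the remaining 7 contribute 0. Total contributed: 36.
Priya keeps 12 and receives 6.2 × 36 × 4/45 = 19.84 from the common-amenities fund, for a payoff of 31.84.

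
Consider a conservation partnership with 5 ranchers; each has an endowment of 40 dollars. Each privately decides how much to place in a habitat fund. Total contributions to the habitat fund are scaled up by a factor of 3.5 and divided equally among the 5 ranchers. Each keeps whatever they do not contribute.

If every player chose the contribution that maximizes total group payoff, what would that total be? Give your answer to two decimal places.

700.00 dollars

Each contributed unit returns 3.500 to the group as a whole (0.7000 to each of 5 players), which exceeds 1, so the social optimum is full contribution: group total = 3.500 × 200 = 700.00.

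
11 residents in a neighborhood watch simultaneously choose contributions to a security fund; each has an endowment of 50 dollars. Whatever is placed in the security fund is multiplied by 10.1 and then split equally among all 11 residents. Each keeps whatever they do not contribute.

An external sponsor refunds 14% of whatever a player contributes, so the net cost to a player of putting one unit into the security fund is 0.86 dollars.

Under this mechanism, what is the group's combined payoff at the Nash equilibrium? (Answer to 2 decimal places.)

5632.00 dollars

With the mechanism, a contributed unit returns (10.1/11) / 0.86 = 1.0677 per unit of net cost to the contributor — now above 1 — so contributing fully is weakly dominant for every player.
At the Nash equilibrium everyone contributes 50. Group total payoff = 11 × (50 × 0.14 + 10.1 × 50) = 5632.00.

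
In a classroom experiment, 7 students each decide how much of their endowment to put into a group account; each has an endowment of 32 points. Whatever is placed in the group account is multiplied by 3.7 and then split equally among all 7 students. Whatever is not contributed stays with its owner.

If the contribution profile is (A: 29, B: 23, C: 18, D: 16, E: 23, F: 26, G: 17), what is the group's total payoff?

Total contributed: 29 + 23 + 18 + 16 + 23 + 26 + 17 = 152; total kept: 7 × 32 − 152 = 72.
The group account pays out 3.7 × 152 = 562.40 in aggregate.
Group total = 72 + 562.40 = 634.40.

634.40 points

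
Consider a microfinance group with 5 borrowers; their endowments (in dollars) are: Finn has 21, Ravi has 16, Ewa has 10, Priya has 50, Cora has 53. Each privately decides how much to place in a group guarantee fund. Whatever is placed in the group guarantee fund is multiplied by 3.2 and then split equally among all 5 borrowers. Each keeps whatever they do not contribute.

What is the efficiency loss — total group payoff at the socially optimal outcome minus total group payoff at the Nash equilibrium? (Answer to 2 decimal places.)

The private return per contributed unit is 3.2/5 = 0.6400 < 1 for every player regardless of endowment, so the Nash equilibrium is zero contribution and the group total is Σ E_j = 21 + 16 + 10 + 50 + 53 = 150.
Each contributed unit returns 3.200 to the group, so the social optimum is full contribution by everyone: group total = 3.200 × 150 = 480.00.
Efficiency loss = (3.200 − 1) × 150 = 330.00.

330.00 dollars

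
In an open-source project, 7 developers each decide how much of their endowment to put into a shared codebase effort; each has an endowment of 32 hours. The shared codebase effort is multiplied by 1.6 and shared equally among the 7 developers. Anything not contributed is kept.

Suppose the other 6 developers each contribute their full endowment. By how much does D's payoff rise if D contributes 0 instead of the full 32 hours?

24.69 hours

Switching from a contribution of 32 to 0 lets D keep an extra 32 hours, but lowers the shared codebase effort by 32, which costs D their own share of that drop: 1.6/7 × 32 = 7.31.
Net gain = 32 − 7.31 = 24.69. The private return per contributed unit (0.2286) is below 1, so free-riding is indeed the best response regardless of what the others do.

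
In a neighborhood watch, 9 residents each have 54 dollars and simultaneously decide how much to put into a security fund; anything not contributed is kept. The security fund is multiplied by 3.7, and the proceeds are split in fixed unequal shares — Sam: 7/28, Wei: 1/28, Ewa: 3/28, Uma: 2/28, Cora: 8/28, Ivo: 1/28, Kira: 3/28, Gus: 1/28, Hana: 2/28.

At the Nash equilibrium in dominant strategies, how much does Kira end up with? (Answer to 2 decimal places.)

Each unit j contributes comes back to j as 3.7 × (j's share), so j prefers to contribute only if that share exceeds 1/3.7 = 0.2703; otherwise keeping the unit dominates.
The only share above 0.2703 is Cora's 8/28, contributing 54; the remaining 8 contribute 0. Total contributed: 54.
Kira keeps 54 and receives 3.7 × 54 × 3/28 = 21.41 from the security fund, for a payoff of 75.41.

75.41 dollars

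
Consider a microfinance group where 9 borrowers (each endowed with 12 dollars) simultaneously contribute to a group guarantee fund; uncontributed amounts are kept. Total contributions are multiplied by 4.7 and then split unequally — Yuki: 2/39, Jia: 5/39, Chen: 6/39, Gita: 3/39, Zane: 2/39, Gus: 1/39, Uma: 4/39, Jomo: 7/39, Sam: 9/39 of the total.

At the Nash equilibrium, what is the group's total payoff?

Each unit j contributes comes back to j as 4.7 × (j's share), so j prefers to contribute only if that share exceeds 1/4.7 = 0.2128; otherwise keeping the unit dominates.
Sam alone (share 9/39) is above the threshold, contributing 12; the remaining 8 contribute 0. Total contributed: 12.
The group guarantee fund pays out 4.7 × 12 = 56.40 in total (split across the unequal shares, but the aggregate is all that matters for the group sum).
The 8 free-riders keep 12 each, adding 96. Group total = 96 + 56.40 = 152.40.

152.40 dollars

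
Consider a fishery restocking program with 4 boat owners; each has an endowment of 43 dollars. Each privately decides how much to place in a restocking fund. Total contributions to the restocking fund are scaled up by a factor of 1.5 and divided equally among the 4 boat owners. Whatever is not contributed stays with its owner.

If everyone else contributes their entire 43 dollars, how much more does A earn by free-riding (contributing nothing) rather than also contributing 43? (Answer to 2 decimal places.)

Switching from a contribution of 43 to 0 lets A keep an extra 43 dollars, but lowers the restocking fund by 43, which costs A their own share of that drop: 1.5/4 × 43 = 16.12.
Net gain = 43 − 16.12 = 26.88. The private return per contributed unit (0.3750) is below 1, so free-riding is indeed the best response regardless of what the others do.

26.88 dollars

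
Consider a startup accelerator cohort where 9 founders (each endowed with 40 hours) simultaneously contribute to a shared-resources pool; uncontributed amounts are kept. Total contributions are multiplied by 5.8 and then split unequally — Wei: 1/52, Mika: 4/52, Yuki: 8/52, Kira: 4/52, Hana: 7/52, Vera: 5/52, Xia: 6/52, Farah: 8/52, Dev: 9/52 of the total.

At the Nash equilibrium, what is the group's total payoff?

For player j, contributing a unit is worthwhile iff 5.8 × (j's share) ≥ 1, i.e. iff j's share is at least 0.1724.
Dev alone (share 9/52) is above the threshold, contributing 40; the remaining 8 contribute 0. Total contributed: 40.
The shared-resources pool pays out 5.8 × 40 = 232.00 in total (split across the unequal shares, but the aggregate is all that matters for the group sum).
The 8 free-riders keep 40 each, adding 320. Group total = 320 + 232.00 = 552.00.

552.00 hours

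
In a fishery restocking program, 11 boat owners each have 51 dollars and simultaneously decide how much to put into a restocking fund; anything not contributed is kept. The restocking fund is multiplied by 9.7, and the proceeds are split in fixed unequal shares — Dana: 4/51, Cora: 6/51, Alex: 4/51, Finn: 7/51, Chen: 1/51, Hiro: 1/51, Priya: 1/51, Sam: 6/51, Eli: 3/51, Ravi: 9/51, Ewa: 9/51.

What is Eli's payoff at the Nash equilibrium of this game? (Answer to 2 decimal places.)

Each unit j contributes comes back to j as 9.7 × (j's share), so j prefers to contribute only if that share exceeds 1/9.7 = 0.1031; otherwise keeping the unit dominates.
Cora, Finn, Sam, Ravi and Ewa are above the threshold, contributing 51 each; the remaining 6 contribute 0. Total contributed: 255.
Eli keeps 51 and receives 9.7 × 255 × 3/51 = 145.50 from the restocking fund, for a payoff of 196.50.

196.50 dollars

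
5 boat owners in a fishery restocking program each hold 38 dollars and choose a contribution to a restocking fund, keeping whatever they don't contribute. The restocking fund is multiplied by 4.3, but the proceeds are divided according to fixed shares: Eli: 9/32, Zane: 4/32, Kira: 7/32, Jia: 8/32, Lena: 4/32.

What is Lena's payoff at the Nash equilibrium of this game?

78.85 dollars

A player with share s gets back 4.3·s per unit contributed, so full contribution is dominant for anyone with s > 1/4.3 = 0.2326 and zero contribution is dominant for anyone below.
The shares above 0.2326 belong to Eli and Jia, contributing 38 each; the remaining 3 contribute 0. Total contributed: 76.
Lena keeps 38 and receives 4.3 × 76 × 4/32 = 40.85 from the restocking fund, for a payoff of 78.85.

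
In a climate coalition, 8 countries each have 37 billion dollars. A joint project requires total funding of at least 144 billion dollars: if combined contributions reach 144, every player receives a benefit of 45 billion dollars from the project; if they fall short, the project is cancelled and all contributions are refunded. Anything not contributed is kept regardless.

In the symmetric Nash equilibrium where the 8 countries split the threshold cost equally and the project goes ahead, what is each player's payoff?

Equal share of the threshold: 144/8 = 18.
At this profile no one gains by cutting their contribution: any cut drops the total below 144, the project is cancelled, contributions are refunded, and the deviator ends with 37, which is less than 37 − 18 + 45 = 64. Contributing more than 18 just wastes the excess. So contributing exactly 18 is a best response.
Each player's payoff: 37 − 18 + 45 = 64.

64 billion dollars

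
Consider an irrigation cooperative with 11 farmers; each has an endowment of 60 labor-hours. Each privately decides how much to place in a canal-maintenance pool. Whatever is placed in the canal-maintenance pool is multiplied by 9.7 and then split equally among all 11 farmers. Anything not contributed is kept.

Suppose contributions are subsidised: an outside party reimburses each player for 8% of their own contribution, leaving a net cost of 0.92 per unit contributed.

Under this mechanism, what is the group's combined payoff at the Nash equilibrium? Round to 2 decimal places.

660.00 labor-hours

The effective private return is (9.7/11) / 0.92 = 0.9585, which is still under 1, so the mechanism doesn't change anyone's dominant strategy: zero contribution.
At the Nash equilibrium no one contributes; group total payoff = 11 × 60 = 660.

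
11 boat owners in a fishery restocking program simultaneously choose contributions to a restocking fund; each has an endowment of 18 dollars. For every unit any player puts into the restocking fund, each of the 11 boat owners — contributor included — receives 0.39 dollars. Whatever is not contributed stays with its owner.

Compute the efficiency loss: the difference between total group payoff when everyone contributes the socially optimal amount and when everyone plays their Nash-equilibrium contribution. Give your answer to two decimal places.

651.42 dollars

The private return per contributed unit is 0.39 < 1, so contributing 0 is dominant for every player. At the Nash equilibrium everyone keeps their 18, and the group total is 11 × 18 = 198.
Each contributed unit returns 4.290 to the group as a whole (0.39 to each of 11 players), which exceeds 1, so the social optimum is full contribution: group total = 4.290 × 198 = 849.42.
Efficiency loss = 849.42 − 198 = 651.42.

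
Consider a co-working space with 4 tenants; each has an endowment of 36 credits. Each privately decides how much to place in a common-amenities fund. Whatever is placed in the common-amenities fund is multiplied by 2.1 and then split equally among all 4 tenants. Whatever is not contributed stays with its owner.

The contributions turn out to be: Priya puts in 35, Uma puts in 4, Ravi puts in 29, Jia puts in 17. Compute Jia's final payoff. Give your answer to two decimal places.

Total contributed: 35 + 4 + 29 + 17 = 85.
Each receives 2.1 × 85 / 4 = 44.63 from the common-amenities fund.
Jia keeps 36 − 17 = 19, so Jia's payoff is 19 + 44.63 = 63.63.

63.63 credits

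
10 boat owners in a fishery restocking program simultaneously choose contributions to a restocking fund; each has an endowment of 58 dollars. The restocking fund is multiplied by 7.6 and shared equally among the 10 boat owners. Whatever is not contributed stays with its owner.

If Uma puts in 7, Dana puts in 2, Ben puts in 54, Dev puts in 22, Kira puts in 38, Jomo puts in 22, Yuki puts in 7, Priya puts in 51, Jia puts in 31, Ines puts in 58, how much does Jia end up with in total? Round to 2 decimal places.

248.92 dollars

Total contributed: 7 + 2 + 54 + 22 + 38 + 22 + 7 + 51 + 31 + 58 = 292.
Each receives 7.6 × 292 / 10 = 221.92 from the restocking fund.
Jia keeps 58 − 31 = 27, so Jia's payoff is 27 + 221.92 = 248.92.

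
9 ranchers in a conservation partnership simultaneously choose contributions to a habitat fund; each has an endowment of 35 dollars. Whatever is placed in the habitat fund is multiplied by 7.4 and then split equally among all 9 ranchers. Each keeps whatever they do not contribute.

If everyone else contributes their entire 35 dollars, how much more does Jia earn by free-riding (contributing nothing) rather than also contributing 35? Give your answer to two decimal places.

Switching from a contribution of 35 to 0 lets Jia keep an extra 35 dollars, but lowers the habitat fund by 35, which costs Jia their own share of that drop: 7.4/9 × 35 = 28.78.
Net gain = 35 − 28.78 = 6.22. The private return per contributed unit (0.8222) is below 1, so free-riding is indeed the best response regardless of what the others do.

6.22 dollars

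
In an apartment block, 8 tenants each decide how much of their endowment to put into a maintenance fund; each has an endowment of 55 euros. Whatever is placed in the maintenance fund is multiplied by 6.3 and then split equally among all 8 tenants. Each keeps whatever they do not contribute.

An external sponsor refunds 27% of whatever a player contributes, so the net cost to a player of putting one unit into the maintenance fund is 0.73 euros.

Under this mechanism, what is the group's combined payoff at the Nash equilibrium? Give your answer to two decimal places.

2890.80 euros

With the mechanism, a contributed unit returns (6.3/8) / 0.73 = 1.0788 per unit of net cost to the contributor — now above 1 — so contributing fully is weakly dominant for every player.
At the Nash equilibrium everyone contributes 55. Group total payoff = 8 × (55 × 0.27 + 6.3 × 55) = 2890.80.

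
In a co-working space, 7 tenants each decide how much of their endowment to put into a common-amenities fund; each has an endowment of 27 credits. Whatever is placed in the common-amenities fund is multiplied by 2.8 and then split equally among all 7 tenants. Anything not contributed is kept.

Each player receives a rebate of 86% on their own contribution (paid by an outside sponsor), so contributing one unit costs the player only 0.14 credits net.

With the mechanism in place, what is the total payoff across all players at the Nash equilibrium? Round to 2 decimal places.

With the mechanism, a contributed unit returns (2.8/7) / 0.14 = 2.8571 per unit of net cost to the contributor — now above 1 — so contributing fully is weakly dominant for every player.
At the Nash equilibrium everyone contributes 27. Group total payoff = 7 × (27 × 0.86 + 2.8 × 27) = 691.74.

691.74 credits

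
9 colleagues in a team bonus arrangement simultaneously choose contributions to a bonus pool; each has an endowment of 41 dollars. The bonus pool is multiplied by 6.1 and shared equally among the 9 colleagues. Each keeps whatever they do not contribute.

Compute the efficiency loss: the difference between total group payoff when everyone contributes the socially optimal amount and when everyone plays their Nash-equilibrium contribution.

Each contributed unit returns 6.1/9 = 0.6778 to its contributor — below 1 — so contributing 0 is dominant for every player. At the Nash equilibrium everyone keeps their 41, and the group total is 9 × 41 = 369.
Each contributed unit returns 6.100 to the group as a whole (0.6778 to each of 9 players), which exceeds 1, so the social optimum is full contribution: group total = 6.100 × 369 = 2250.90.
Efficiency loss = 2250.90 − 369 = 1881.90.

1881.90 dollars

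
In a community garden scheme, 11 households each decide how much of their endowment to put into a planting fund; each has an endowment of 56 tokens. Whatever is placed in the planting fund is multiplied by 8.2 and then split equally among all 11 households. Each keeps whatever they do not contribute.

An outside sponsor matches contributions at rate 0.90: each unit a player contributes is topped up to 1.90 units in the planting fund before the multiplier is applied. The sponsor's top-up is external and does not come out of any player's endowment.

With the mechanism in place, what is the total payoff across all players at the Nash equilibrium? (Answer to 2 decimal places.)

Under the mechanism each unit contributed yields 8.2 × 1.90 / 11 = 1.4164 back to its contributor per unit of net cost, which exceeds 1, making full contribution the dominant choice for everyone.
At the Nash equilibrium everyone contributes 56. Group total payoff = 8.2 × 1.90 × 616 = 9597.28.

9597.28 tokens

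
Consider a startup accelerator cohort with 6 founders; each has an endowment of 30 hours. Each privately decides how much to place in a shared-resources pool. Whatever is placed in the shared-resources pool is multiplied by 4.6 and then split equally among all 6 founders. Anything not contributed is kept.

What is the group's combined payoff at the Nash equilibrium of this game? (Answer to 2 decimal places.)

180.00 hours

Each contributed unit returns 4.6/6 = 0.7667 to its contributor — below 1 — so contributing 0 is dominant for every player. At the Nash equilibrium everyone keeps their 30, and the group total is 6 × 30 = 180.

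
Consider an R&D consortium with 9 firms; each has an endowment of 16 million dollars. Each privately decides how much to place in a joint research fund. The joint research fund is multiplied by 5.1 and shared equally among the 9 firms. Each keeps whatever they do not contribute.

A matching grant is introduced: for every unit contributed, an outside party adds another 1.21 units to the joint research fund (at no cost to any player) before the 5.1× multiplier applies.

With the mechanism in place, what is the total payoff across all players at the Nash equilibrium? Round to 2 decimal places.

1623.02 million dollars

With the mechanism, a contributed unit returns 5.1 × 2.21 / 9 = 1.2523 per unit of net cost to the contributor — now above 1 — so contributing fully is weakly dominant for every player.
At the Nash equilibrium everyone contributes 16. Group total payoff = 5.1 × 2.21 × 144 = 1623.02.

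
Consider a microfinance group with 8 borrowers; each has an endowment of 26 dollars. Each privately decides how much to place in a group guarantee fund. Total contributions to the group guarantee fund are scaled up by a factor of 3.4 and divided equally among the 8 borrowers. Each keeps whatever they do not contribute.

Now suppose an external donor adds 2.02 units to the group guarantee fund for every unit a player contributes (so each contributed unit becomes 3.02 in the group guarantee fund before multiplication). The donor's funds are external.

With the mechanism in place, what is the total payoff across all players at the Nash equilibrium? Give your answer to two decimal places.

With the mechanism, a contributed unit returns 3.4 × 3.02 / 8 = 1.2835 per unit of net cost to the contributor — now above 1 — so contributing fully is weakly dominant for every player.
So the Nash equilibrium is full contribution by all 8; the group earns 3.4 × 3.02 × 208 = 2135.74.

2135.74 dollars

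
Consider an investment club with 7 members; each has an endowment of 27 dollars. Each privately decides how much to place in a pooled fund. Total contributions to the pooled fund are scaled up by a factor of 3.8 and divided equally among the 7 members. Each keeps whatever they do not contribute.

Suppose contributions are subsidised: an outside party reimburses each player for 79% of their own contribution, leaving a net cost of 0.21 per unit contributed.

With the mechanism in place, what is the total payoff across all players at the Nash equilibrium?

867.51 dollars

Under the mechanism each unit contributed yields (3.8/7) / 0.21 = 2.5850 back to its contributor per unit of net cost, which exceeds 1, making full contribution the dominant choice for everyone.
So the Nash equilibrium is full contribution by all 7; the group earns 7 × (27 × 0.79 + 3.8 × 27) = 867.51.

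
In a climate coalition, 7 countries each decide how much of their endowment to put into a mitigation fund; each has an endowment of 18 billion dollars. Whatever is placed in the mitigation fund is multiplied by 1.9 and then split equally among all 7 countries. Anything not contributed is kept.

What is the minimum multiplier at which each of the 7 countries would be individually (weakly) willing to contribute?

A contributed unit returns (multiplier)/7 to its contributor.
This reaches 1 exactly when the multiplier is 7.

7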